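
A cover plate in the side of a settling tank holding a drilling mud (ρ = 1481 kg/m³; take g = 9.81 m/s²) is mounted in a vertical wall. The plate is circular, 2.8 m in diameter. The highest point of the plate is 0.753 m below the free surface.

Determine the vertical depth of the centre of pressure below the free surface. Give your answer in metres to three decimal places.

h_p = 2.381 m

γ = ρg = 1481 × 9.81 / 1000 = 14.52861 kN/m³.
The centroid is at the centre, 1.4 m below the top of the plate, so the centroid depth is h_c = 0.753 + 1.4 = 2.153 m.
A = π(1.4)² = 6.15752 m².
Resultant F = γ·h_c·A = 14.52861 × 2.153 × 6.15752 = 192.608 kN.
I_c = πr⁴/4 = π × 1.4⁴/4 = 3.01719 m⁴.
Centre of pressure: y_p = y_c + I_c/(y_c·A) = 2.153 + 3.01719/(2.153 × 6.15752) = 2.153 + 0.22759 = 2.38059 m along the plane.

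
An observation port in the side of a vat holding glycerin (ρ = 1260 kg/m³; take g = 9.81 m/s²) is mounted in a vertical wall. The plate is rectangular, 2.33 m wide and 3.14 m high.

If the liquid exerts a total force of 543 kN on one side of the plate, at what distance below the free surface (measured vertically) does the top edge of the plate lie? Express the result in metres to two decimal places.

γ = ρg = 1260 × 9.81 / 1000 = 12.3606 kN/m³.
A = 2.33 × 3.14 = 7.3162 m².
From F = γ·h_c·A, the centroid depth is h_c = 543/(12.3606 × 7.3162) = 6.00447 m.
The centroid lies 3.14/2 = 1.57 m below the top edge, so the top edge sits at h_top = 6.00447 − 1.57 = 4.43447 m below the surface.

d_top ≈ 4.43 m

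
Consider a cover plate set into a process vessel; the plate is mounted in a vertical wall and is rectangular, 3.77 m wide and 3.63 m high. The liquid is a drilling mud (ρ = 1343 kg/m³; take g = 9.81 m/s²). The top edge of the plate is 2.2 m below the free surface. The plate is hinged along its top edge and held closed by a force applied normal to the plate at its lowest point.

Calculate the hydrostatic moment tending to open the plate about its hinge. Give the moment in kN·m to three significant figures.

γ = ρg = 1343 × 9.81 / 1000 = 13.17483 kN/m³.
The centroid lies 3.63/2 = 1.815 m below the top edge, so the centroid depth is h_c = 2.2 + 1.815 = 4.015 m.
A = 3.77 × 3.63 = 13.6851 m².
Resultant F = γ·h_c·A = 13.17483 × 4.015 × 13.6851 = 723.9 kN.
I_c = b·h³/12 = 3.77 × 3.63³/12 = 15.0273 m⁴.
Centre of pressure: y_p = y_c + I_c/(y_c·A) = 4.015 + 15.0273/(4.015 × 13.6851) = 4.015 + 0.273494 = 4.28849 m along the plane.
The resultant acts 1.815 + 0.273494 = 2.08849 m (along the plate) below the hinge at the top edge, so the moment about the hinge is M = F × 2.08849 = 723.9 × 2.08849 = 1511.86 kN·m.

M ≈ 1510 kN·m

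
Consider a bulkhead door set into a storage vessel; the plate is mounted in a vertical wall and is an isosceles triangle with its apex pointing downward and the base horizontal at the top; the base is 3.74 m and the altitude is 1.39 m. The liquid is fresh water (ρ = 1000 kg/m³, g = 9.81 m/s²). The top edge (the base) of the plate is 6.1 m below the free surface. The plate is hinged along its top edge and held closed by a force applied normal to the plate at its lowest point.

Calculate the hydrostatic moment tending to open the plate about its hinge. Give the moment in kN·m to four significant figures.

M ≈ 80.28 kN·m

γ = ρg = 1000 × 9.81 = 9810 N/m³ = 9.81 kN/m³.
With the apex down, the centroid sits h/3 = 1.39/3 = 0.463333 m below the base (the top edge), so the centroid depth is h_c = 6.1 + 0.463333 = 6.56333 m.
A = ½ × 3.74 × 1.39 = 2.5993 m².
Resultant F = γ·h_c·A = 9.81 × 6.56333 × 2.5993 = 167.359 kN.
I_c = b·h³/36 = 3.74 × 1.39³/36 = 0.279006 m⁴.
Centre of pressure: y_p = y_c + I_c/(y_c·A) = 6.56333 + 0.279006/(6.56333 × 2.5993) = 6.56333 + 0.0163543 = 6.57968 m along the plane.
The resultant acts 0.463333 + 0.0163543 = 0.479687 m (along the plate) below the hinge at the top edge, so the moment about the hinge is M = F × 0.479687 = 167.359 × 0.479687 = 80.2799 kN·m.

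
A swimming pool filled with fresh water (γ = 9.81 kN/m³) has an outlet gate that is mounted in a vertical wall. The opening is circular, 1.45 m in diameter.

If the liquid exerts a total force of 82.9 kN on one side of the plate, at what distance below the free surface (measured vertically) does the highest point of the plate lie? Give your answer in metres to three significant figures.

d_top ≈ 4.39 m

γ = 9.81 kN/m³.
A = π(0.725)² = 1.6513 m².
From F = γ·h_c·A, the centroid depth is h_c = 82.9/(9.81 × 1.6513) = 5.11752 m.
The centroid is at the centre, 0.725 m below the top of the plate, so the highest point sits at h_top = 5.11752 − 0.725 = 4.39252 m below the surface.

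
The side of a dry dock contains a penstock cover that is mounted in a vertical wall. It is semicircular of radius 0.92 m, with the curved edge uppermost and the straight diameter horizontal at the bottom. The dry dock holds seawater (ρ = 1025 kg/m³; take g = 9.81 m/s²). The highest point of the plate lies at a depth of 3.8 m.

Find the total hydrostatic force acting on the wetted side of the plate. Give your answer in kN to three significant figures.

F ≈ 57.9 kN

γ = ρg = 1025 × 9.81 / 1000 = 10.05525 kN/m³.
The centroid lies 4r/(3π) = 0.39046 m above the diameter, so r − 4r/(3π) = 0.92 − 0.39046 = 0.52954 m below the topmost point, so the centroid depth is h_c = 3.8 + 0.52954 = 4.32954 m.
A = πr²/2 = π × 0.92²/2 = 1.32952 m².
Resultant F = γ·h_c·A = 10.05525 × 4.32954 × 1.32952 = 57.8801 kN.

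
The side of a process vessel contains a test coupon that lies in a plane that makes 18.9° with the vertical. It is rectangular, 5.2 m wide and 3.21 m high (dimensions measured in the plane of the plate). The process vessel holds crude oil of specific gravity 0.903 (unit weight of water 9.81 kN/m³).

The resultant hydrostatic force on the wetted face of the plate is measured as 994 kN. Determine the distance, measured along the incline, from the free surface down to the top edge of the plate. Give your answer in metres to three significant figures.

y_top ≈ 5.50 m

γ = 0.903 × 9.81 = 8.85843 kN/m³.
A = 5.2 × 3.21 = 16.692 m².
From F = γ·h_c·A, the centroid depth is h_c = 994/(8.85843 × 16.692) = 6.72235 m.
The plate makes 18.9° with the vertical, i.e. θ = 90° − 18.9° = 71.1° to the horizontal. Measuring y along the incline from the free-surface line, vertical depth h = y·sinθ with sinθ = 0.946085.
Along the incline, y_c = h_c/sinθ = 6.72235/0.946085 = 7.10544 m.
The centroid lies 3.21/2 = 1.605 m below the top edge, so the top edge sits at y_top = 7.10544 − 1.605 = 5.50044 m along the incline.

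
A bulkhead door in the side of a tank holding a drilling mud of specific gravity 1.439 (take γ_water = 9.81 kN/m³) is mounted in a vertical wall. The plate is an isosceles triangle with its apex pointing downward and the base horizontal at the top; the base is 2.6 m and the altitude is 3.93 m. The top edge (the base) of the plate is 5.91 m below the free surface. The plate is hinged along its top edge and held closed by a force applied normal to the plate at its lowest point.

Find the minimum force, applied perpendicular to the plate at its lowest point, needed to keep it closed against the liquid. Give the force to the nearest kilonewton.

P ≈ 189 kN

γ = 1.439 × 9.81 = 14.11659 kN/m³.
With the apex down, the centroid sits h/3 = 3.93/3 = 1.31 m below the base (the top edge), so the centroid depth is h_c = 5.91 + 1.31 = 7.22 m.
A = ½ × 2.6 × 3.93 = 5.109 m².
Resultant F = γ·h_c·A = 14.11659 × 7.22 × 5.109 = 520.718 kN.
I_c = b·h³/36 = 2.6 × 3.93³/36 = 4.38378 m⁴.
Centre of pressure: y_p = y_c + I_c/(y_c·A) = 7.22 + 4.38378/(7.22 × 5.109) = 7.22 + 0.118844 = 7.33884 m along the plane.
The resultant acts 1.31 + 0.118844 = 1.42884 m (along the plate) below the hinge at the top edge, so the moment about the hinge is M = F × 1.42884 = 520.718 × 1.42884 = 744.023 kN·m.
A normal force at the bottom, 3.93 m from the hinge, must supply this moment: P = 744.023/3.93 = 189.319 kN.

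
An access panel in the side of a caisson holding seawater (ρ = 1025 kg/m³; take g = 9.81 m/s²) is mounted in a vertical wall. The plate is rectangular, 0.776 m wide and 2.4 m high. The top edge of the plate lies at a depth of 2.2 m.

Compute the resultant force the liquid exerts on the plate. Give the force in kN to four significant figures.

γ = ρg = 1025 × 9.81 / 1000 = 10.05525 kN/m³.
The centroid lies 2.4/2 = 1.2 m below the top edge, so the centroid depth is h_c = 2.2 + 1.2 = 3.4 m.
A = 0.776 × 2.4 = 1.8624 m².
Resultant F = γ·h_c·A = 10.05525 × 3.4 × 1.8624 = 63.6715 kN.

F ≈ 63.67 kN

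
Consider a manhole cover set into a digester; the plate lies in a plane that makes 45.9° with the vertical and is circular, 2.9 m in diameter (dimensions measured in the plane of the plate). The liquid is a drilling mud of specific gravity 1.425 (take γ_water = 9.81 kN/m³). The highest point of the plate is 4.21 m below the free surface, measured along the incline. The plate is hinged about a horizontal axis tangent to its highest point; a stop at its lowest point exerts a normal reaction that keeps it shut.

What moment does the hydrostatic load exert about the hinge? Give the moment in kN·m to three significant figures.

γ = 1.425 × 9.81 = 13.97925 kN/m³.
The plate makes 45.9° with the vertical, i.e. θ = 90° − 45.9° = 44.1° to the horizontal. Measuring y along the incline from the free-surface line, vertical depth h = y·sinθ with sinθ = 0.695913.
The centroid is at the centre, 1.45 m below the top of the plate, so y_c = 4.21 + 1.45 = 5.66 m and h_c = 5.66 × 0.695913 = 3.93887 m.
A = π(1.45)² = 6.6052 m².
Resultant F = γ·h_c·A = 13.97925 × 3.93887 × 6.6052 = 363.698 kN.
I_c = πr⁴/4 = π × 1.45⁴/4 = 3.47186 m⁴.
Centre of pressure: y_p = y_c + I_c/(y_c·A) = 5.66 + 3.47186/(5.66 × 6.6052) = 5.66 + 0.0928667 = 5.75287 m along the plane.
The resultant acts 1.45 + 0.0928667 = 1.54287 m (along the plate) below the hinge at the top edge, so the moment about the hinge is M = F × 1.54287 = 363.698 × 1.54287 = 561.139 kN·m.

M ≈ 561 kN·m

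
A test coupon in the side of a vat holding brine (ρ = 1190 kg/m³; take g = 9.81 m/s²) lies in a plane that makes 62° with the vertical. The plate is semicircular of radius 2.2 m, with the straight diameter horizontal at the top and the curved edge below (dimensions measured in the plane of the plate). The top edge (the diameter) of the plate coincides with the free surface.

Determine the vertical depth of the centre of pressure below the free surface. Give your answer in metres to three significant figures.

γ = ρg = 1190 × 9.81 / 1000 = 11.6739 kN/m³.
The plate makes 62° with the vertical, i.e. θ = 90° − 62° = 28° to the horizontal. Measuring y along the incline from the free-surface line, vertical depth h = y·sinθ with sinθ = 0.469472.
The centroid of a semicircle lies 4r/(3π) = 0.933709 m from the diameter, here below the top edge, so y_c = 0.933709 m and h_c = 0.933709 × 0.469472 = 0.43835 m.
A = πr²/2 = π × 2.2²/2 = 7.60265 m².
Resultant F = γ·h_c·A = 11.6739 × 0.43835 × 7.60265 = 38.9047 kN.
I_c = (π/8 − 8/(9π))·r⁴ = 0.109757 × 2.2⁴ = 2.57112 m⁴.
Centre of pressure: y_p = y_c + I_c/(y_c·A) = 0.933709 + 2.57112/(0.933709 × 7.60265) = 0.933709 + 0.362198 = 1.29591 m along the plane.
Vertically, h_p = y_p·sinθ = 1.29591 × 0.469472 = 0.608393 m.

h_p = 0.608 m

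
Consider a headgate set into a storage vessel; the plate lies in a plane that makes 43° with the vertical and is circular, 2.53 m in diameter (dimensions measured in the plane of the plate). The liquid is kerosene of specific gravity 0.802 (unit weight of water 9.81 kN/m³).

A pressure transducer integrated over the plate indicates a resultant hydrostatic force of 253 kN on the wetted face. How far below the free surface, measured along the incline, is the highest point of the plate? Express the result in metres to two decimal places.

γ = 0.802 × 9.81 = 7.86762 kN/m³.
A = π(1.265)² = 5.02726 m².
From F = γ·h_c·A, the centroid depth is h_c = 253/(7.86762 × 5.02726) = 6.39655 m.
The plate makes 43° with the vertical, i.e. θ = 90° − 43° = 47° to the horizontal. Measuring y along the incline from the free-surface line, vertical depth h = y·sinθ with sinθ = 0.731354.
Along the incline, y_c = h_c/sinθ = 6.39655/0.731354 = 8.74617 m.
The centroid is at the centre, 1.265 m below the top of the plate, so the highest point sits at y_top = 8.74617 − 1.265 = 7.48117 m along the incline.

y_top ≈ 7.48 m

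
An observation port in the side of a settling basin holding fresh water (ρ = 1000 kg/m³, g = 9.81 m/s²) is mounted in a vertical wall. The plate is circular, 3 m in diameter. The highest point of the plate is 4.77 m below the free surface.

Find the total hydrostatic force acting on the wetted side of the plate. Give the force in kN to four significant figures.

γ = ρg = 1000 × 9.81 = 9810 N/m³ = 9.81 kN/m³.
The centroid is at the centre, 1.5 m below the top of the plate, so the centroid depth is h_c = 4.77 + 1.5 = 6.27 m.
A = π(1.5)² = 7.06858 m².
Resultant F = γ·h_c·A = 9.81 × 6.27 × 7.06858 = 434.779 kN.

F ≈ 434.8 kN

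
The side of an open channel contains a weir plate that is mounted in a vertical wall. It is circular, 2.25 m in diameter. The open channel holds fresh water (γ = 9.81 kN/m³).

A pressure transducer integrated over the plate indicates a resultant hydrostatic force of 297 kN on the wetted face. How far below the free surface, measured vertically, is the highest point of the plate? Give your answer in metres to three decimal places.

γ = 9.81 kN/m³.
A = π(1.125)² = 3.97608 m².
From F = γ·h_c·A, the centroid depth is h_c = 297/(9.81 × 3.97608) = 7.61434 m.
The centroid is at the centre, 1.125 m below the top of the plate, so the highest point sits at h_top = 7.61434 − 1.125 = 6.48934 m below the surface.

d_top ≈ 6.489 m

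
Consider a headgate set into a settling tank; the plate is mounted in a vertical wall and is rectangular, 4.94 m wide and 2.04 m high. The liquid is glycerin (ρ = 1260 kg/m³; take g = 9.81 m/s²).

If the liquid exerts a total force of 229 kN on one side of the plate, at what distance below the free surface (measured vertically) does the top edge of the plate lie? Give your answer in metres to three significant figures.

γ = ρg = 1260 × 9.81 / 1000 = 12.3606 kN/m³.
A = 4.94 × 2.04 = 10.0776 m².
From F = γ·h_c·A, the centroid depth is h_c = 229/(12.3606 × 10.0776) = 1.83839 m.
The centroid lies 2.04/2 = 1.02 m below the top edge, so the top edge sits at h_top = 1.83839 − 1.02 = 0.81839 m below the surface.

d_top ≈ 0.818 m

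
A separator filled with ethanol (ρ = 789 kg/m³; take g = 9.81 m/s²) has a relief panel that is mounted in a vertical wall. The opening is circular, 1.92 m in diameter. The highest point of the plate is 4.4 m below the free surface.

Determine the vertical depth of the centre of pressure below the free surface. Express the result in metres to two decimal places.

h_p = 5.40 m

γ = ρg = 789 × 9.81 / 1000 = 7.74009 kN/m³.
The centroid is at the centre, 0.96 m below the top of the plate, so the centroid depth is h_c = 4.4 + 0.96 = 5.36 m.
A = π(0.96)² = 2.89529 m².
Resultant F = γ·h_c·A = 7.74009 × 5.36 × 2.89529 = 120.117 kN.
I_c = πr⁴/4 = π × 0.96⁴/4 = 0.667075 m⁴.
Centre of pressure: y_p = y_c + I_c/(y_c·A) = 5.36 + 0.667075/(5.36 × 2.89529) = 5.36 + 0.0429851 = 5.40299 m along the plane.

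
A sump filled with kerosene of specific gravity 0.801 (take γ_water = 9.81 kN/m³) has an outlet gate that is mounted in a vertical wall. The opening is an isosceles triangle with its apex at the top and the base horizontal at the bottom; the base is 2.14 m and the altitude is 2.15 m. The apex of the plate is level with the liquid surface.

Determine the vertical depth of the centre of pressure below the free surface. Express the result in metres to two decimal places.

γ = 0.801 × 9.81 = 7.85781 kN/m³.
With the apex up, the centroid sits 2h/3 = 2 × 2.15/3 = 1.43333 m below the apex, so the centroid depth is h_c = 1.43333 m.
A = ½ × 2.14 × 2.15 = 2.3005 m².
Resultant F = γ·h_c·A = 7.85781 × 1.43333 × 2.3005 = 25.9102 kN.
I_c = b·h³/36 = 2.14 × 2.15³/36 = 0.590781 m⁴.
Centre of pressure: y_p = y_c + I_c/(y_c·A) = 1.43333 + 0.590781/(1.43333 × 2.3005) = 1.43333 + 0.179167 = 1.6125 m along the plane.

h_p = 1.61 m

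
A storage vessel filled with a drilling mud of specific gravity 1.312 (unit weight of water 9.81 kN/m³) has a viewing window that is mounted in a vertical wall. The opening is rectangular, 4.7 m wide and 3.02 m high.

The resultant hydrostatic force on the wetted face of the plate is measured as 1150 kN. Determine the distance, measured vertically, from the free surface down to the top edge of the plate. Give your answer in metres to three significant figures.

γ = 1.312 × 9.81 = 12.87072 kN/m³.
A = 4.7 × 3.02 = 14.194 m².
From F = γ·h_c·A, the centroid depth is h_c = 1150/(12.87072 × 14.194) = 6.29492 m.
The centroid lies 3.02/2 = 1.51 m below the top edge, so the top edge sits at h_top = 6.29492 − 1.51 = 4.78492 m below the surface.

d_top ≈ 4.78 m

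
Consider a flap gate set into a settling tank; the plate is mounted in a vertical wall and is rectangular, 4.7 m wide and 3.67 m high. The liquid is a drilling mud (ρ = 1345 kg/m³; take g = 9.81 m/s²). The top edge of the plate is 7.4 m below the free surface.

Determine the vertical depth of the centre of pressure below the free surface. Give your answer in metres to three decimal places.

h_p = 9.357 m

γ = ρg = 1345 × 9.81 / 1000 = 13.19445 kN/m³.
The centroid lies 3.67/2 = 1.835 m below the top edge, so the centroid depth is h_c = 7.4 + 1.835 = 9.235 m.
A = 4.7 × 3.67 = 17.249 m².
Resultant F = γ·h_c·A = 13.19445 × 9.235 × 17.249 = 2101.8 kN.
I_c = b·h³/12 = 4.7 × 3.67³/12 = 19.3604 m⁴.
Centre of pressure: y_p = y_c + I_c/(y_c·A) = 9.235 + 19.3604/(9.235 × 17.249) = 9.235 + 0.121538 = 9.35654 m along the plane.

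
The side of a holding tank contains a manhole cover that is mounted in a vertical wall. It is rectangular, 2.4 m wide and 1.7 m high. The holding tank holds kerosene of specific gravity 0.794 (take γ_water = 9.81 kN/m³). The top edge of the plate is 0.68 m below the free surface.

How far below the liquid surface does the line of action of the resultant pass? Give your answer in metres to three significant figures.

γ = 0.794 × 9.81 = 7.78914 kN/m³.
The centroid lies 1.7/2 = 0.85 m below the top edge, so the centroid depth is h_c = 0.68 + 0.85 = 1.53 m.
A = 2.4 × 1.7 = 4.08 m².
Resultant F = γ·h_c·A = 7.78914 × 1.53 × 4.08 = 48.6229 kN.
I_c = b·h³/12 = 2.4 × 1.7³/12 = 0.9826 m⁴.
Centre of pressure: y_p = y_c + I_c/(y_c·A) = 1.53 + 0.9826/(1.53 × 4.08) = 1.53 + 0.157407 = 1.68741 m along the plane.

h_p = 1.69 m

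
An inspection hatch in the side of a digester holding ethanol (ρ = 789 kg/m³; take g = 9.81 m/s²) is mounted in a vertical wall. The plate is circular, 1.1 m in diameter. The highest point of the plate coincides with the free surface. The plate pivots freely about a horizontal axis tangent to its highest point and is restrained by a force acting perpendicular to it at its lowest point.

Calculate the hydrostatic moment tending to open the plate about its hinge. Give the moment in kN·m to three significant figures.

γ = ρg = 789 × 9.81 / 1000 = 7.74009 kN/m³.
The centroid is at the centre, 0.55 m below the top of the plate, so the centroid depth is h_c = 0.55 m.
A = π(0.55)² = 0.950332 m².
Resultant F = γ·h_c·A = 7.74009 × 0.55 × 0.950332 = 4.04561 kN.
I_c = πr⁴/4 = π × 0.55⁴/4 = 0.0718688 m⁴.
Centre of pressure: y_p = y_c + I_c/(y_c·A) = 0.55 + 0.0718688/(0.55 × 0.950332) = 0.55 + 0.1375 = 0.6875 m along the plane.
The resultant acts 0.55 + 0.1375 = 0.6875 m (along the plate) below the hinge at the top edge, so the moment about the hinge is M = F × 0.6875 = 4.04561 × 0.6875 = 2.78136 kN·m.

M ≈ 2.78 kN·m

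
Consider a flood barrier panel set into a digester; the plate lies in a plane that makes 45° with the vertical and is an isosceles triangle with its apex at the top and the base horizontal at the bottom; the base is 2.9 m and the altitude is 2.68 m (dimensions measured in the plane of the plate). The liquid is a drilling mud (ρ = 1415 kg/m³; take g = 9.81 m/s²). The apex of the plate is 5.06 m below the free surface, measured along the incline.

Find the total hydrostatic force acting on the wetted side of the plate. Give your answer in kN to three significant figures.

F ≈ 261 kN

γ = ρg = 1415 × 9.81 / 1000 = 13.88115 kN/m³.
The plate makes 45° with the vertical, i.e. θ = 90° − 45° = 45° to the horizontal. Measuring y along the incline from the free-surface line, vertical depth h = y·sinθ with sinθ = 0.707107.
With the apex up, the centroid sits 2h/3 = 2 × 2.68/3 = 1.78667 m below the apex, so y_c = 5.06 + 1.78667 = 6.84667 m and h_c = 6.84667 × 0.707107 = 4.84133 m.
A = ½ × 2.9 × 2.68 = 3.886 m².
Resultant F = γ·h_c·A = 13.88115 × 4.84133 × 3.886 = 261.152 kN.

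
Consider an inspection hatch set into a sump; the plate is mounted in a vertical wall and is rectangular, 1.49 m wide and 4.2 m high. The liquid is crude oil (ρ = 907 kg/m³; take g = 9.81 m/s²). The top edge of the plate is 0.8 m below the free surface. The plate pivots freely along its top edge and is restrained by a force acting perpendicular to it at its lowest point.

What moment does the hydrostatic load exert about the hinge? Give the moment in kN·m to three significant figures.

M ≈ 421 kN·m

γ = ρg = 907 × 9.81 / 1000 = 8.89767 kN/m³.
The centroid lies 4.2/2 = 2.1 m below the top edge, so the centroid depth is h_c = 0.8 + 2.1 = 2.9 m.
A = 1.49 × 4.2 = 6.258 m².
Resultant F = γ·h_c·A = 8.89767 × 2.9 × 6.258 = 161.477 kN.
I_c = b·h³/12 = 1.49 × 4.2³/12 = 9.19926 m⁴.
Centre of pressure: y_p = y_c + I_c/(y_c·A) = 2.9 + 9.19926/(2.9 × 6.258) = 2.9 + 0.506897 = 3.4069 m along the plane.
The resultant acts 2.1 + 0.506897 = 2.6069 m (along the plate) below the hinge at the top edge, so the moment about the hinge is M = F × 2.6069 = 161.477 × 2.6069 = 420.954 kN·m.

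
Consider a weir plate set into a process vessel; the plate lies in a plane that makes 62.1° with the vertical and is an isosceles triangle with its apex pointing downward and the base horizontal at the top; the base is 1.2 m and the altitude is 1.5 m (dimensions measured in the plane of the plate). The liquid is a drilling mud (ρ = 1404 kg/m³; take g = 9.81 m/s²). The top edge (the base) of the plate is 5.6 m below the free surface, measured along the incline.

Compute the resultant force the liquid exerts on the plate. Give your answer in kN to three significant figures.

γ = ρg = 1404 × 9.81 / 1000 = 13.77324 kN/m³.
The plate makes 62.1° with the vertical, i.e. θ = 90° − 62.1° = 27.9° to the horizontal. Measuring y along the incline from the free-surface line, vertical depth h = y·sinθ with sinθ = 0.467930.
With the apex down, the centroid sits h/3 = 1.5/3 = 0.5 m below the base (the top edge), so y_c = 5.6 + 0.5 = 6.1 m and h_c = 6.1 × 0.467930 = 2.85437 m.
A = ½ × 1.2 × 1.5 = 0.9 m².
Resultant F = γ·h_c·A = 13.77324 × 2.85437 × 0.9 = 35.3825 kN.

F ≈ 35.4 kN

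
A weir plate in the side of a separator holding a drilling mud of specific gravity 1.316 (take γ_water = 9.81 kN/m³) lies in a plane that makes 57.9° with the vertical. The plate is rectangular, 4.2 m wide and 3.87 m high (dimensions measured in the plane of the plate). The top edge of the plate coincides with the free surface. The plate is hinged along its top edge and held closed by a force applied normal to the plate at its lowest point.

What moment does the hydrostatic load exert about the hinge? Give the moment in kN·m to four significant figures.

γ = 1.316 × 9.81 = 12.90996 kN/m³.
The plate makes 57.9° with the vertical, i.e. θ = 90° − 57.9° = 32.1° to the horizontal. Measuring y along the incline from the free-surface line, vertical depth h = y·sinθ with sinθ = 0.531399.
The centroid lies 3.87/2 = 1.935 m below the top edge, so y_c = 1.935 m and h_c = 1.935 × 0.531399 = 1.02826 m.
A = 4.2 × 3.87 = 16.254 m².
Resultant F = γ·h_c·A = 12.90996 × 1.02826 × 16.254 = 215.769 kN.
I_c = b·h³/12 = 4.2 × 3.87³/12 = 20.2862 m⁴.
Centre of pressure: y_p = y_c + I_c/(y_c·A) = 1.935 + 20.2862/(1.935 × 16.254) = 1.935 + 0.645 = 2.58 m along the plane.
The resultant acts 1.935 + 0.645 = 2.58 m (along the plate) below the hinge at the top edge, so the moment about the hinge is M = F × 2.58 = 215.769 × 2.58 = 556.684 kN·m.

M ≈ 556.7 kN·m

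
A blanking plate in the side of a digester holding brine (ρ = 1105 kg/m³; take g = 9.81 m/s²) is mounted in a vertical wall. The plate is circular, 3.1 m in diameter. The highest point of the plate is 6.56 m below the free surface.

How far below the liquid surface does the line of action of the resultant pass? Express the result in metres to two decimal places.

γ = ρg = 1105 × 9.81 / 1000 = 10.84005 kN/m³.
The centroid is at the centre, 1.55 m below the top of the plate, so the centroid depth is h_c = 6.56 + 1.55 = 8.11 m.
A = π(1.55)² = 7.54768 m².
Resultant F = γ·h_c·A = 10.84005 × 8.11 × 7.54768 = 663.538 kN.
I_c = πr⁴/4 = π × 1.55⁴/4 = 4.53332 m⁴.
Centre of pressure: y_p = y_c + I_c/(y_c·A) = 8.11 + 4.53332/(8.11 × 7.54768) = 8.11 + 0.0740597 = 8.18406 m along the plane.

h_p = 8.18 m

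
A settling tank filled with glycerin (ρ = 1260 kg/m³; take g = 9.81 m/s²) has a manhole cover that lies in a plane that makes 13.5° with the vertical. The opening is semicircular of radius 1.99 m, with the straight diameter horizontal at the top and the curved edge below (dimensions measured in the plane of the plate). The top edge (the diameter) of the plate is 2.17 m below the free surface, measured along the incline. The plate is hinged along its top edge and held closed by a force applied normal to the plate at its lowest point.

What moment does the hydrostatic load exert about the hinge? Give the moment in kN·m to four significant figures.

M ≈ 211.0 kN·m

γ = ρg = 1260 × 9.81 / 1000 = 12.3606 kN/m³.
The plate makes 13.5° with the vertical, i.e. θ = 90° − 13.5° = 76.5° to the horizontal. Measuring y along the incline from the free-surface line, vertical depth h = y·sinθ with sinθ = 0.972370.
The centroid of a semicircle lies 4r/(3π) = 0.844582 m from the diameter, here below the top edge, so y_c = 2.17 + 0.844582 = 3.01458 m and h_c = 3.01458 × 0.972370 = 2.93129 m.
A = πr²/2 = π × 1.99²/2 = 6.22051 m².
Resultant F = γ·h_c·A = 12.3606 × 2.93129 × 6.22051 = 225.385 kN.
I_c = (π/8 − 8/(9π))·r⁴ = 0.109757 × 1.99⁴ = 1.72125 m⁴.
Centre of pressure: y_p = y_c + I_c/(y_c·A) = 3.01458 + 1.72125/(3.01458 × 6.22051) = 3.01458 + 0.0917891 = 3.10637 m along the plane.
The resultant acts 0.844582 + 0.0917891 = 0.936371 m (along the plate) below the hinge at the top edge, so the moment about the hinge is M = F × 0.936371 = 225.385 × 0.936371 = 211.044 kN·m.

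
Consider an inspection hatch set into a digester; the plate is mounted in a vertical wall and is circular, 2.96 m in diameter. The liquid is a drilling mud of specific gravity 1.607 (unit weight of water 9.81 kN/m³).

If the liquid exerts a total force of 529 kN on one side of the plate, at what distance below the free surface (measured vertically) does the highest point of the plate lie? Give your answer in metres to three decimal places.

d_top ≈ 3.396 m

γ = 1.607 × 9.81 = 15.76467 kN/m³.
A = π(1.48)² = 6.88134 m².
From F = γ·h_c·A, the centroid depth is h_c = 529/(15.76467 × 6.88134) = 4.87638 m.
The centroid is at the centre, 1.48 m below the top of the plate, so the highest point sits at h_top = 4.87638 − 1.48 = 3.39638 m below the surface.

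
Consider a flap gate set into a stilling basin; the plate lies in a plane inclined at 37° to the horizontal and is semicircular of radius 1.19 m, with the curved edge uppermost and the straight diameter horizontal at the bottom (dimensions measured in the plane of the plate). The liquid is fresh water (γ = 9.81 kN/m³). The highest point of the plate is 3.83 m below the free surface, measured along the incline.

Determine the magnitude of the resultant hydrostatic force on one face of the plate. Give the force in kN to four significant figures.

γ = 9.81 kN/m³.
Let θ = 37° be the plate's angle to the horizontal; measure y along the incline from where the plane meets the free surface. Vertical depth h = y·sinθ with sinθ = 0.601815.
The centroid lies 4r/(3π) = 0.505052 m above the diameter, so r − 4r/(3π) = 1.19 − 0.505052 = 0.684948 m below the topmost point, so y_c = 3.83 + 0.684948 = 4.51495 m and h_c = 4.51495 × 0.601815 = 2.71716 m.
A = πr²/2 = π × 1.19²/2 = 2.2244 m².
Resultant F = γ·h_c·A = 9.81 × 2.71716 × 2.2244 = 59.2921 kN.

F ≈ 59.29 kN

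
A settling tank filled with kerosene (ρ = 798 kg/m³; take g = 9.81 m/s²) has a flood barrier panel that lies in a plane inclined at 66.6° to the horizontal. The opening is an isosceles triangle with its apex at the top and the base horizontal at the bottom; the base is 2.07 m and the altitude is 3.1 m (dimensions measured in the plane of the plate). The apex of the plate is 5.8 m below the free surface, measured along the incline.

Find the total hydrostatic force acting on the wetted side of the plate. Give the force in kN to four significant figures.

γ = ρg = 798 × 9.81 / 1000 = 7.82838 kN/m³.
Let θ = 66.6° be the plate's angle to the horizontal; measure y along the incline from where the plane meets the free surface. Vertical depth h = y·sinθ with sinθ = 0.917755.
With the apex up, the centroid sits 2h/3 = 2 × 3.1/3 = 2.06667 m below the apex, so y_c = 5.8 + 2.06667 = 7.86667 m and h_c = 7.86667 × 0.917755 = 7.21968 m.
A = ½ × 2.07 × 3.1 = 3.2085 m².
Resultant F = γ·h_c·A = 7.82838 × 7.21968 × 3.2085 = 181.339 kN.

F ≈ 181.3 kN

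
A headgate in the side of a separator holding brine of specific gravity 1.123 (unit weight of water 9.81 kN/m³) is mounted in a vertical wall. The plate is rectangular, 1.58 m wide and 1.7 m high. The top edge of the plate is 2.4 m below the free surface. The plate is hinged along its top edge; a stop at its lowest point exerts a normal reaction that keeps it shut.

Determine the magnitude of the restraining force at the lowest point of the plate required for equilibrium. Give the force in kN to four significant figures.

P ≈ 52.28 kN

γ = 1.123 × 9.81 = 11.01663 kN/m³.
The centroid lies 1.7/2 = 0.85 m below the top edge, so the centroid depth is h_c = 2.4 + 0.85 = 3.25 m.
A = 1.58 × 1.7 = 2.686 m².
Resultant F = γ·h_c·A = 11.01663 × 3.25 × 2.686 = 96.1697 kN.
I_c = b·h³/12 = 1.58 × 1.7³/12 = 0.646878 m⁴.
Centre of pressure: y_p = y_c + I_c/(y_c·A) = 3.25 + 0.646878/(3.25 × 2.686) = 3.25 + 0.0741025 = 3.3241 m along the plane.
The resultant acts 0.85 + 0.0741025 = 0.924102 m (along the plate) below the hinge at the top edge, so the moment about the hinge is M = F × 0.924102 = 96.1697 × 0.924102 = 88.8706 kN·m.
A normal force at the bottom, 1.7 m from the hinge, must supply this moment: P = 88.8706/1.7 = 52.2768 kN.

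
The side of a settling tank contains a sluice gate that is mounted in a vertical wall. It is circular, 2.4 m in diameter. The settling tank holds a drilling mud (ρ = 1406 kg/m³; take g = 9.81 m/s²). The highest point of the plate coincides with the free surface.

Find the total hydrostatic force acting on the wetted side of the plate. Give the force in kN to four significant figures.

F ≈ 74.88 kN

γ = ρg = 1406 × 9.81 / 1000 = 13.79286 kN/m³.
The centroid is at the centre, 1.2 m below the top of the plate, so the centroid depth is h_c = 1.2 m.
A = π(1.2)² = 4.52389 m².
Resultant F = γ·h_c·A = 13.79286 × 1.2 × 4.52389 = 74.8769 kN.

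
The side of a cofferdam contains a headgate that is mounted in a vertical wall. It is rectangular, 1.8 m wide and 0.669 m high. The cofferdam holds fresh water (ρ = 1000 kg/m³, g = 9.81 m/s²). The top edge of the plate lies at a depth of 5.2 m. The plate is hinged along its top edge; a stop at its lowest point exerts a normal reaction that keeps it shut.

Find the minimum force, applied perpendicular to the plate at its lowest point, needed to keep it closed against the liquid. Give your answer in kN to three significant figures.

γ = ρg = 1000 × 9.81 = 9810 N/m³ = 9.81 kN/m³.
The centroid lies 0.669/2 = 0.3345 m below the top edge, so the centroid depth is h_c = 5.2 + 0.3345 = 5.5345 m.
A = 1.8 × 0.669 = 1.2042 m².
Resultant F = γ·h_c·A = 9.81 × 5.5345 × 1.2042 = 65.3802 kN.
I_c = b·h³/12 = 1.8 × 0.669³/12 = 0.0449127 m⁴.
Centre of pressure: y_p = y_c + I_c/(y_c·A) = 5.5345 + 0.0449127/(5.5345 × 1.2042) = 5.5345 + 0.00673895 = 5.54124 m along the plane.
The resultant acts 0.3345 + 0.00673895 = 0.341239 m (along the plate) below the hinge at the top edge, so the moment about the hinge is M = F × 0.341239 = 65.3802 × 0.341239 = 22.3103 kN·m.
A normal force at the bottom, 0.669 m from the hinge, must supply this moment: P = 22.3103/0.669 = 33.3487 kN.

P ≈ 33.3 kN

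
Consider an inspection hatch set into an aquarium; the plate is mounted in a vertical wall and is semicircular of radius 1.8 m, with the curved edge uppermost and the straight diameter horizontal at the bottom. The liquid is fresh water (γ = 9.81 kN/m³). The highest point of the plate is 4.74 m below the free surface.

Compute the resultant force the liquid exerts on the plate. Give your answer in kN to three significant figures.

F ≈ 288 kN

γ = 9.81 kN/m³.
The centroid lies 4r/(3π) = 0.763944 m above the diameter, so r − 4r/(3π) = 1.8 − 0.763944 = 1.03606 m below the topmost point, so the centroid depth is h_c = 4.74 + 1.03606 = 5.77606 m.
A = πr²/2 = π × 1.8²/2 = 5.08938 m².
Resultant F = γ·h_c·A = 9.81 × 5.77606 × 5.08938 = 288.38 kN.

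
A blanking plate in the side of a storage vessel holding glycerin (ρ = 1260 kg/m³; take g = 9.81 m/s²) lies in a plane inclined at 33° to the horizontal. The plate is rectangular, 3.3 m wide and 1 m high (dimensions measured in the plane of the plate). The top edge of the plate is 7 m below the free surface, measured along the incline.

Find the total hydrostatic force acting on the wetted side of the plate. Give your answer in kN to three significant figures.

γ = ρg = 1260 × 9.81 / 1000 = 12.3606 kN/m³.
Let θ = 33° be the plate's angle to the horizontal; measure y along the incline from where the plane meets the free surface. Vertical depth h = y·sinθ with sinθ = 0.544639.
The centroid lies 1/2 = 0.5 m below the top edge, so y_c = 7 + 0.5 = 7.5 m and h_c = 7.5 × 0.544639 = 4.08479 m.
A = 3.3 × 1 = 3.3 m².
Resultant F = γ·h_c·A = 12.3606 × 4.08479 × 3.3 = 166.619 kN.

F ≈ 167 kN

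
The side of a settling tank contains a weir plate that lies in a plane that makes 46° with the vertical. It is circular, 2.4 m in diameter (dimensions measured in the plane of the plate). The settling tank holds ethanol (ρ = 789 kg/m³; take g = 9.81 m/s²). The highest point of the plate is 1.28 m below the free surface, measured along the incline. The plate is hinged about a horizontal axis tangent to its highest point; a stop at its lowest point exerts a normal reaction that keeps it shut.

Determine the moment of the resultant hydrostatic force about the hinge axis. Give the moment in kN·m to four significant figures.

γ = ρg = 789 × 9.81 / 1000 = 7.74009 kN/m³.
The plate makes 46° with the vertical, i.e. θ = 90° − 46° = 44° to the horizontal. Measuring y along the incline from the free-surface line, vertical depth h = y·sinθ with sinθ = 0.694658.
The centroid is at the centre, 1.2 m below the top of the plate, so y_c = 1.28 + 1.2 = 2.48 m and h_c = 2.48 × 0.694658 = 1.72275 m.
A = π(1.2)² = 4.52389 m².
Resultant F = γ·h_c·A = 7.74009 × 1.72275 × 4.52389 = 60.3226 kN.
I_c = πr⁴/4 = π × 1.2⁴/4 = 1.6286 m⁴.
Centre of pressure: y_p = y_c + I_c/(y_c·A) = 2.48 + 1.6286/(2.48 × 4.52389) = 2.48 + 0.145161 = 2.62516 m along the plane.
The resultant acts 1.2 + 0.145161 = 1.34516 m (along the plate) below the hinge at the top edge, so the moment about the hinge is M = F × 1.34516 = 60.3226 × 1.34516 = 81.1435 kN·m.

M ≈ 81.14 kN·m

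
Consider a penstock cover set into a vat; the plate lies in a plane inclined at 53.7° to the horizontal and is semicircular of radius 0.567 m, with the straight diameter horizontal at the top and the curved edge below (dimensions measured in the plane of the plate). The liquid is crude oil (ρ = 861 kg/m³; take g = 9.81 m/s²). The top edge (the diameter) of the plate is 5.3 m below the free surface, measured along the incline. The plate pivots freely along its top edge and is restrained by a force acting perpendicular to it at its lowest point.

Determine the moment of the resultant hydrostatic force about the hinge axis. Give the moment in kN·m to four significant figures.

γ = ρg = 861 × 9.81 / 1000 = 8.44641 kN/m³.
Let θ = 53.7° be the plate's angle to the horizontal; measure y along the incline from where the plane meets the free surface. Vertical depth h = y·sinθ with sinθ = 0.805928.
The centroid of a semicircle lies 4r/(3π) = 0.240642 m from the diameter, here below the top edge, so y_c = 5.3 + 0.240642 = 5.54064 m and h_c = 5.54064 × 0.805928 = 4.46536 m.
A = πr²/2 = π × 0.567²/2 = 0.504994 m².
Resultant F = γ·h_c·A = 8.44641 × 4.46536 × 0.504994 = 19.0465 kN.
I_c = (π/8 − 8/(9π))·r⁴ = 0.109757 × 0.567⁴ = 0.011344 m⁴.
Centre of pressure: y_p = y_c + I_c/(y_c·A) = 5.54064 + 0.011344/(5.54064 × 0.504994) = 5.54064 + 0.00405434 = 5.54469 m along the plane.
The resultant acts 0.240642 + 0.00405434 = 0.244696 m (along the plate) below the hinge at the top edge, so the moment about the hinge is M = F × 0.244696 = 19.0465 × 0.244696 = 4.6606 kN·m.

M ≈ 4.661 kN·m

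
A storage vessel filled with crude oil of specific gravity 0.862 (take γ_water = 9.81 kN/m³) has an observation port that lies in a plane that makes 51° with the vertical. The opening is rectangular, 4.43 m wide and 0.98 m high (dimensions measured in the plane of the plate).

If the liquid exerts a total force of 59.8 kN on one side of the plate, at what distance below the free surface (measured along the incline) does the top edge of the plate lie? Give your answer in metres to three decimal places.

γ = 0.862 × 9.81 = 8.45622 kN/m³.
A = 4.43 × 0.98 = 4.3414 m².
From F = γ·h_c·A, the centroid depth is h_c = 59.8/(8.45622 × 4.3414) = 1.6289 m.
The plate makes 51° with the vertical, i.e. θ = 90° − 51° = 39° to the horizontal. Measuring y along the incline from the free-surface line, vertical depth h = y·sinθ with sinθ = 0.629320.
Along the incline, y_c = h_c/sinθ = 1.6289/0.629320 = 2.58835 m.
The centroid lies 0.98/2 = 0.49 m below the top edge, so the top edge sits at y_top = 2.58835 − 0.49 = 2.09835 m along the incline.

y_top ≈ 2.098 m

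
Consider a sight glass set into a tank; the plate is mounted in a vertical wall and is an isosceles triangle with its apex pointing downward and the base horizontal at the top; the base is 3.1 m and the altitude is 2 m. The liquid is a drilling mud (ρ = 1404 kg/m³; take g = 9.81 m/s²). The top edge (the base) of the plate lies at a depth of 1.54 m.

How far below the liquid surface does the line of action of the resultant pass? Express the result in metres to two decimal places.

h_p = 2.31 m

γ = ρg = 1404 × 9.81 / 1000 = 13.77324 kN/m³.
With the apex down, the centroid sits h/3 = 2/3 = 0.666667 m below the base (the top edge), so the centroid depth is h_c = 1.54 + 0.666667 = 2.20667 m.
A = ½ × 3.1 × 2 = 3.1 m².
Resultant F = γ·h_c·A = 13.77324 × 2.20667 × 3.1 = 94.2183 kN.
I_c = b·h³/36 = 3.1 × 2³/36 = 0.688889 m⁴.
Centre of pressure: y_p = y_c + I_c/(y_c·A) = 2.20667 + 0.688889/(2.20667 × 3.1) = 2.20667 + 0.100705 = 2.30737 m along the plane.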